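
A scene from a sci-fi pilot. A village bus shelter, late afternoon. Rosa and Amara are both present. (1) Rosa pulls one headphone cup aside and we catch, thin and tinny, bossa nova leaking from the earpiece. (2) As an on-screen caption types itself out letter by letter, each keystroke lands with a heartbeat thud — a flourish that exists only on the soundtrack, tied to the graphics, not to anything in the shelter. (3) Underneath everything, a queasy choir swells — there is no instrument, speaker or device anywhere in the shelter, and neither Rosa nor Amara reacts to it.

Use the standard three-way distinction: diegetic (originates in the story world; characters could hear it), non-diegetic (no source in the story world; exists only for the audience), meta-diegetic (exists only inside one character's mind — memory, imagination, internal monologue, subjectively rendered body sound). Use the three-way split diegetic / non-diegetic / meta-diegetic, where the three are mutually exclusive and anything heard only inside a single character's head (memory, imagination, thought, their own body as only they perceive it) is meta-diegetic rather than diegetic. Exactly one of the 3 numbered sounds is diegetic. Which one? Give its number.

1

Sound (1): the headphones are an on-screen source, so diegetic.
(2) is non-diegetic: sound married to a title/caption — outside the diegesis by definition.
(3) score with no on-screen or off-screen source; it exists for the audience alone → non-diegetic.
Only (1) is diegetic.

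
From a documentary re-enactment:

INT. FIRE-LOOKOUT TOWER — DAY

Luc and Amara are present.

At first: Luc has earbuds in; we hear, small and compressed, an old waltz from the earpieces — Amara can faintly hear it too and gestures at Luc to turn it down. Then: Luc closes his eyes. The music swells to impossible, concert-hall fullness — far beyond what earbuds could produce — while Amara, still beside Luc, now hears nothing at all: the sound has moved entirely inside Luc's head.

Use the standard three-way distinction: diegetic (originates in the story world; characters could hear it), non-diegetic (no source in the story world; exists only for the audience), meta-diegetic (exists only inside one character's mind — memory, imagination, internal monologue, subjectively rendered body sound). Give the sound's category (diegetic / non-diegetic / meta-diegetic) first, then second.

diegetic, meta-diegetic

First: the earbuds are a physical source both characters can hear → diegetic.
Second: the music now exists only as Luc's subjective experience; Amara can no longer hear it → meta-diegetic.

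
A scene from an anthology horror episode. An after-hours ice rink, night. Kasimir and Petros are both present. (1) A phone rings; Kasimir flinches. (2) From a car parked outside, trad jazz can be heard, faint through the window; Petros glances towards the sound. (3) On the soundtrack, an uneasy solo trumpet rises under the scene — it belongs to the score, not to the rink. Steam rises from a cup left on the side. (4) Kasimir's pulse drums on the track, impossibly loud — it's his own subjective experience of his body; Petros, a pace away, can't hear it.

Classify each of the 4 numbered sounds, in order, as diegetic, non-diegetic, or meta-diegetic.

diegetic, diegetic, non-diegetic, meta-diegetic

Sound (1): a phone is a real object/event in the scene's world, so diegetic.
Sound (2): off-screen diegetic: the source is out of frame but still in the story's space, so diegetic.
Sound (3): score with no on-screen or off-screen source; it exists for the audience alone, so non-diegetic.
(4) is meta-diegetic: a subjective body sound — Kasimir's private perception, inaudible to Petros.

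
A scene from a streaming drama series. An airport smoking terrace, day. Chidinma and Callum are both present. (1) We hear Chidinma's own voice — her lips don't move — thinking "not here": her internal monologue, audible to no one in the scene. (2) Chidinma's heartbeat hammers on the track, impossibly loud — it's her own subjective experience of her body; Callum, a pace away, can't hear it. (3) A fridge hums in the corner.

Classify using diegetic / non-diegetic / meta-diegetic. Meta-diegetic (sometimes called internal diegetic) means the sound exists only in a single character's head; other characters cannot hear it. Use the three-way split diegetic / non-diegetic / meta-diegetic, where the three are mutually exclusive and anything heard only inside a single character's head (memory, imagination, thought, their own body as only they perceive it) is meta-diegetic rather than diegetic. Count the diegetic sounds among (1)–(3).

1

(1) it's Chidinma's unspoken thought, heard only by the audience via her subjectivity → meta-diegetic.
Sound (2): it's Chidinma's internal bodily sensation rendered as sound; only Chidinma 'hears' it, so meta-diegetic.
(3) is diegetic: ambient/room sound belonging to the story's physical space.
Diegetic: (3) — that's 1.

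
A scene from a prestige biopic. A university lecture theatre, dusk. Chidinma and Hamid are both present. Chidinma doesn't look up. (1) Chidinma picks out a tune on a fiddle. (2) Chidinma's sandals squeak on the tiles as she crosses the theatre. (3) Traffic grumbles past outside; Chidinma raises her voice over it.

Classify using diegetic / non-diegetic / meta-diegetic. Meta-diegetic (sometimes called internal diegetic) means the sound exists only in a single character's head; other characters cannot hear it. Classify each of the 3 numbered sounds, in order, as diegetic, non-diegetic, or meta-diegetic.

(1) is diegetic: Chidinma is producing the music live, in the story world.
(2) is diegetic: Chidinma's footsteps are produced in the story world.
Sound (3): traffic is part of the location's real environment, so diegetic.

diegetic, diegetic, diegetic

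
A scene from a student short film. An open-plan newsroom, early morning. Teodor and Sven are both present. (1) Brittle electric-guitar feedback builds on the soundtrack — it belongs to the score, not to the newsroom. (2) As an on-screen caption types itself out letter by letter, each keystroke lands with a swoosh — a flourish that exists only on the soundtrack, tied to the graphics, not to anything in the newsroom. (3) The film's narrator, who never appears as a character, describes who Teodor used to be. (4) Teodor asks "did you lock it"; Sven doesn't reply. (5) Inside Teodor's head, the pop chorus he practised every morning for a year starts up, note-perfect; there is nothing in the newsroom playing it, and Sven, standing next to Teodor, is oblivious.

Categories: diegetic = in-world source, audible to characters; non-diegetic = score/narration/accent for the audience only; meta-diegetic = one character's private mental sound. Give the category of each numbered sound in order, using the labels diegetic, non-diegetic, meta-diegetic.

non-diegetic, non-diegetic, non-diegetic, diegetic, meta-diegetic

Sound (1): it has no source in the story world and no character can hear it — it's underscore, so non-diegetic.
(2) is non-diegetic: it accompanies on-screen graphics, not anything inside the story world.
(3) is non-diegetic: external voice-over — not a character, not heard by anyone in the scene.
(4) is diegetic: Teodor is a character speaking aloud in the scene.
(5) is meta-diegetic: remembered music, private to Teodor — Sven is oblivious because it isn't in the room.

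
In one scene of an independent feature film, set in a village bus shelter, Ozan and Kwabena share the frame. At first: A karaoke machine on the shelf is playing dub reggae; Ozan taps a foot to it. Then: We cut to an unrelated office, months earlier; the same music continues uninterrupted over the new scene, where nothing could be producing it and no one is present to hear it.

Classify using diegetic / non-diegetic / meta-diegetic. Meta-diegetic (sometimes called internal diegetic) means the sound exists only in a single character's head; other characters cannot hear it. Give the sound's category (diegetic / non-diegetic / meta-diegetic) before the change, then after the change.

Before the change: a karaoke machine is a real in-scene source and Ozan reacts to it → diegetic.
After the change: there is no longer any in-world source and no one can hear it — it has become underscore → non-diegetic.

diegetic, non-diegetic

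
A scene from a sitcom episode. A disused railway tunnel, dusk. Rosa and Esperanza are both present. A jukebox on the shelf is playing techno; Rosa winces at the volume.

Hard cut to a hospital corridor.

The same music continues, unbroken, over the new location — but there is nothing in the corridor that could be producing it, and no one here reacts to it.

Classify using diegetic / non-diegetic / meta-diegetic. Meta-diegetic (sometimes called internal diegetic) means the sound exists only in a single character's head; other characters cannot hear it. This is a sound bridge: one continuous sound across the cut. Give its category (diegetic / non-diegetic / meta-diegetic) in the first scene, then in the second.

Scene one: a jukebox is an on-screen source and Rosa reacts to it → diegetic.
Scene two: there is no source in the corridor and no one hears it — it's now underscore → non-diegetic.

diegetic, non-diegetic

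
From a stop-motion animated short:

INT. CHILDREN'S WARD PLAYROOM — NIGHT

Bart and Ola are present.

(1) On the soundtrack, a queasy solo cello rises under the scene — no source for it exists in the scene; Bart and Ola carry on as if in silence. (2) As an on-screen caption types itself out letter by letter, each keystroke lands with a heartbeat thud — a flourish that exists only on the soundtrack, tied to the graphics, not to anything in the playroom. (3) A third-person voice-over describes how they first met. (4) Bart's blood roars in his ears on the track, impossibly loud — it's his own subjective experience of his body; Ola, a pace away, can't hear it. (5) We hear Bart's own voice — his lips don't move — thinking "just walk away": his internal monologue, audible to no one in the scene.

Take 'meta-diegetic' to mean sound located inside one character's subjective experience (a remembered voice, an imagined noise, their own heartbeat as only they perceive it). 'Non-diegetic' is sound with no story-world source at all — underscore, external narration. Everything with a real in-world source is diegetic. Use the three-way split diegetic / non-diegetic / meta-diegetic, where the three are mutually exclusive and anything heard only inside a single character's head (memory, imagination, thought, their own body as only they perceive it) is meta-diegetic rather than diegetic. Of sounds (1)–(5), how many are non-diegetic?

(1) score with no on-screen or off-screen source; it exists for the audience alone → non-diegetic.
Sound (2): the caption isn't part of the story world, so neither is the sound tied to it, so non-diegetic.
(3) is non-diegetic: the narrator exists outside the story world, addressing only the audience.
(4) point-of-audition from inside Bart's body; not a sound in the room → meta-diegetic.
(5) internal monologue — inside Bart's mind, not spoken into the scene → meta-diegetic.
Non-diegetic: (1), (2), (3) — that's 3.

3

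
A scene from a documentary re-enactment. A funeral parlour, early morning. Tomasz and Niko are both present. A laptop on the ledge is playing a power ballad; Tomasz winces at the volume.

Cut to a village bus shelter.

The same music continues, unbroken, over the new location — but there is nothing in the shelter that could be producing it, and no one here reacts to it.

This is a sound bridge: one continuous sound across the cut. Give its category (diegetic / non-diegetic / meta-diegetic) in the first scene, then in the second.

Scene one: a laptop is an on-screen source and Tomasz reacts to it → diegetic.
Scene two: there is no source in the shelter and no one hears it — it's now underscore → non-diegetic.

diegetic, non-diegetic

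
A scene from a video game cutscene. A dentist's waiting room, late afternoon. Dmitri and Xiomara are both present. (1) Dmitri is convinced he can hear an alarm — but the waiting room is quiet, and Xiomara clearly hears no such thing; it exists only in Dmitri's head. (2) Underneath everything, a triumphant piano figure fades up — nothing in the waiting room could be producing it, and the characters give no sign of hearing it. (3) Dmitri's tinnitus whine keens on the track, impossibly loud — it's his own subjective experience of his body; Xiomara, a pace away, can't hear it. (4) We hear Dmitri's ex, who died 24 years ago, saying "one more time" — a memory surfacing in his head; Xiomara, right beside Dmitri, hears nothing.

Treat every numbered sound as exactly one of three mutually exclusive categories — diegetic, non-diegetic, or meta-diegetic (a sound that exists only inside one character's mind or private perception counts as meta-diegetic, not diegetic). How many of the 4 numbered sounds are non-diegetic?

(1) is meta-diegetic: Dmitri alone 'hears' it — an imagined sound, not present in the space.
(2) is non-diegetic: score with no on-screen or off-screen source; it exists for the audience alone.
(3) it's Dmitri's internal bodily sensation rendered as sound; only Dmitri 'hears' it → meta-diegetic.
(4) is meta-diegetic: a remembered line, private to Dmitri — not present in the room, not audible to Xiomara.
Non-diegetic: (2) — that's 1.

1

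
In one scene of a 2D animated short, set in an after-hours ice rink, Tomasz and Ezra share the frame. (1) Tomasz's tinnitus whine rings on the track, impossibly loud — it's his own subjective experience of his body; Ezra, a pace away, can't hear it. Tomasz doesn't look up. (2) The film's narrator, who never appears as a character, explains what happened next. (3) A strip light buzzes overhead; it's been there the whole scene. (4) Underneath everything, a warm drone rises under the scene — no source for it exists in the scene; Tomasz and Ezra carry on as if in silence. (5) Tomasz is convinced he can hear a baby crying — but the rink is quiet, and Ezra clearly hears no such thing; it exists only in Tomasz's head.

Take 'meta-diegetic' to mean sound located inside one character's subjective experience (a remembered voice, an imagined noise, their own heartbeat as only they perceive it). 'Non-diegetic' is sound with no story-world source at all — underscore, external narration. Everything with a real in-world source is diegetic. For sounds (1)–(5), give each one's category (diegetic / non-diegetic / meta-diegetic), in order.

Sound (1): it's Tomasz's internal bodily sensation rendered as sound; only Tomasz 'hears' it, so meta-diegetic.
Sound (2): commentary laid over the scene from outside the fiction, so non-diegetic.
Sound (3): a strip light is part of the location's real environment, so diegetic.
(4) nothing in the rink produces it and the characters don't hear it — pure soundtrack → non-diegetic.
(5) the sound is imagined by Tomasz; nothing in the story world is producing it and Ezra can't hear it → meta-diegetic.

meta-diegetic, non-diegetic, diegetic, non-diegetic, meta-diegetic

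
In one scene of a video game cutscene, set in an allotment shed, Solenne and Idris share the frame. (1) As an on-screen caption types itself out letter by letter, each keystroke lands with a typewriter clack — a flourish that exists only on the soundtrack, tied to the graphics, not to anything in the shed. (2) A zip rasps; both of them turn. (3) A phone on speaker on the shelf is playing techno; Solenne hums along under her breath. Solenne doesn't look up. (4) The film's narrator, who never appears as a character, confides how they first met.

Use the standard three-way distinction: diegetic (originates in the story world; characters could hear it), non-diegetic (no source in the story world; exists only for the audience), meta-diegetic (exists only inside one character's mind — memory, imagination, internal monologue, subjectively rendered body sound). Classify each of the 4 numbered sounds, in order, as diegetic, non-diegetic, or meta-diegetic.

non-diegetic, diegetic, diegetic, non-diegetic

(1) is non-diegetic: the caption isn't part of the story world, so neither is the sound tied to it.
Sound (2): an in-world source (a zip); characters could hear it, so diegetic.
Sound (3): a phone on speaker is a physical source in the scene and Solenne reacts to it, so diegetic.
(4) is non-diegetic: external voice-over — not a character, not heard by anyone in the scene.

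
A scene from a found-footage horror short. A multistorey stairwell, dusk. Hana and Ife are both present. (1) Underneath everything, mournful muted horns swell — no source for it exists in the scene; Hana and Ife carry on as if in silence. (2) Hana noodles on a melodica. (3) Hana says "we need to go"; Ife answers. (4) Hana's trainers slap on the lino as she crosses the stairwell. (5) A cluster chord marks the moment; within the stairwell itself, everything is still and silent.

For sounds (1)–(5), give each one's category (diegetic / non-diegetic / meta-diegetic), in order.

non-diegetic, diegetic, diegetic, diegetic, non-diegetic

(1) nothing in the stairwell produces it and the characters don't hear it — pure soundtrack → non-diegetic.
(2) is diegetic: Hana is producing the music live, in the story world.
(3) is diegetic: Hana is a character speaking aloud in the scene.
Sound (4): it's the physical sound of Hana moving in the space, so diegetic.
(5) is non-diegetic: nothing in the scene produces it; it's an accent added for the audience.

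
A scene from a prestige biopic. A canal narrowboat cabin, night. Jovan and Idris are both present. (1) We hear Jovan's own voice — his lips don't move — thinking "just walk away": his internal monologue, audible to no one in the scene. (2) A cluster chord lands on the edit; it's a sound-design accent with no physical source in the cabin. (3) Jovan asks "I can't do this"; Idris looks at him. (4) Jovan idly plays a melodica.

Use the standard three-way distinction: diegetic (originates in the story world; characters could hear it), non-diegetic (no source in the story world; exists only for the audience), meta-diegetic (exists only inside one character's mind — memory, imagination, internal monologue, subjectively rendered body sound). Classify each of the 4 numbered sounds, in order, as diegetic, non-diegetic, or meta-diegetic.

(1) is meta-diegetic: it's Jovan's unspoken thought, heard only by the audience via his subjectivity.
(2) an editorial stinger — it belongs to the cut, not the story world → non-diegetic.
Sound (3): spoken by a character present in the story world, so diegetic.
(4) is diegetic: a character is playing a melodica on screen.

meta-diegetic, non-diegetic, diegetic, diegetic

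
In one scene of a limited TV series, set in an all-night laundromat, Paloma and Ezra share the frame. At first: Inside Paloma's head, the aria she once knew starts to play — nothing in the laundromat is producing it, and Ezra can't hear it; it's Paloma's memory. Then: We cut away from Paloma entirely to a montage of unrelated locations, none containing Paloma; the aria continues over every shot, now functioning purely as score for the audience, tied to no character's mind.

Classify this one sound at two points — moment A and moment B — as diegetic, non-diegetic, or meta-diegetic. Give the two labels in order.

Moment A: the music lives inside Paloma's mind alone; Ezra can't hear it → meta-diegetic.
Moment B: once it plays over shots Paloma isn't in, detached from any character's subjectivity, it's conventional underscore → non-diegetic.

meta-diegetic, non-diegetic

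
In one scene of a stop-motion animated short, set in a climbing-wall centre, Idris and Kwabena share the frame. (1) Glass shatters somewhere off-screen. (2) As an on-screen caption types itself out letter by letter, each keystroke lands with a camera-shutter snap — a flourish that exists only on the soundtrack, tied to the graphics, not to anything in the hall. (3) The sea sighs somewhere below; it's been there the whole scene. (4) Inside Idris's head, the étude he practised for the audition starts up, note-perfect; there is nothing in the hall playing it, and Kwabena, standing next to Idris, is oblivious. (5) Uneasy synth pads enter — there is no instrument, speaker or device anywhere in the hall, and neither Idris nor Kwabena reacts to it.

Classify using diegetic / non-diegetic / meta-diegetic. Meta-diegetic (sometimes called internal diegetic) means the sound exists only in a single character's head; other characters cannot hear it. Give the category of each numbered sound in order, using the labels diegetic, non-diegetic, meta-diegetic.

(1) the sound comes from glass physically present in the location → diegetic.
(2) it accompanies on-screen graphics, not anything inside the story world → non-diegetic.
(3) the sea is part of the location's real environment → diegetic.
(4) remembered music, private to Idris — Kwabena is oblivious because it isn't in the room → meta-diegetic.
(5) it has no source in the story world and no character can hear it — it's underscore → non-diegetic.

diegetic, non-diegetic, diegetic, meta-diegetic, non-diegetic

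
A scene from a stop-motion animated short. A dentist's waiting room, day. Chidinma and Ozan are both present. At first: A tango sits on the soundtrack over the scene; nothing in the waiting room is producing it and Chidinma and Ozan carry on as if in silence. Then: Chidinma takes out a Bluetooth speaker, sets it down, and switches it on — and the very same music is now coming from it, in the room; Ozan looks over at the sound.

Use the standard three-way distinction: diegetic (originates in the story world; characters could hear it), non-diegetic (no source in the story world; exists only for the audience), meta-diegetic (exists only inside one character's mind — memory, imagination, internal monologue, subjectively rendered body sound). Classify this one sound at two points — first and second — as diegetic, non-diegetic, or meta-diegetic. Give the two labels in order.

non-diegetic, diegetic

First: no in-world source exists and no character can hear it — underscore → non-diegetic.
Second: a Bluetooth speaker is now a real source in the story world and the characters hear it → diegetic.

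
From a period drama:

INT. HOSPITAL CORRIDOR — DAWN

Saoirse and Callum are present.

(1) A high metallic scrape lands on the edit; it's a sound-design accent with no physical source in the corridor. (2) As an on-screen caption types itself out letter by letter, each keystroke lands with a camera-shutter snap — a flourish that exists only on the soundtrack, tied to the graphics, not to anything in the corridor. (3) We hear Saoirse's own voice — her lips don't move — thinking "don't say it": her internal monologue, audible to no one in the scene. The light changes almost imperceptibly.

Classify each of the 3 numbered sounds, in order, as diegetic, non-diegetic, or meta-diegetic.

(1) is non-diegetic: it's a sound-design accent with no in-world source; no one in the scene can hear it.
(2) is non-diegetic: it accompanies on-screen graphics, not anything inside the story world.
Sound (3): it's Saoirse's unspoken thought, heard only by the audience via her subjectivity, so meta-diegetic.

non-diegetic, non-diegetic, meta-diegetic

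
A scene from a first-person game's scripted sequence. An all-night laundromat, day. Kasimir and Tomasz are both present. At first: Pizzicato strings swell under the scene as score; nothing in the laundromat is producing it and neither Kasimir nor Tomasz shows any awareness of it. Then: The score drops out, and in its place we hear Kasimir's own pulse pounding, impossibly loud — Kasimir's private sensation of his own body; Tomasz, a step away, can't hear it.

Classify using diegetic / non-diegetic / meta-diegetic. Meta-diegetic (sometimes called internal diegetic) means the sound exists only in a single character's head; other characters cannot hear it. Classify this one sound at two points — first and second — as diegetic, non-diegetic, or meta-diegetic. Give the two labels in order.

non-diegetic, meta-diegetic

First: underscore with no in-world source, inaudible to the characters → non-diegetic.
Second: the body sound is Kasimir's subjective perception alone — Tomasz can't hear it → meta-diegetic.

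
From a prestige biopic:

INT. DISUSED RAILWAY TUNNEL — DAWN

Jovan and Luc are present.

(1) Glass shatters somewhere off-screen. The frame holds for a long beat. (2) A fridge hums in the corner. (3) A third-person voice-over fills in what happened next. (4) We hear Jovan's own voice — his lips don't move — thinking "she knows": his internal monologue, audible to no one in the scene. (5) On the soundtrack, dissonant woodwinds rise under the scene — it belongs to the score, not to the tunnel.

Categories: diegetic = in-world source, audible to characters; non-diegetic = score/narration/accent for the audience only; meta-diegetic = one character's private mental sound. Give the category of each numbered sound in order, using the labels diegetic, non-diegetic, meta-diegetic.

diegetic, diegetic, non-diegetic, meta-diegetic, non-diegetic

Sound (1): the sound comes from glass physically present in the location, so diegetic.
Sound (2): ambient/room sound belonging to the story's physical space, so diegetic.
(3) external voice-over — not a character, not heard by anyone in the scene → non-diegetic.
Sound (4): Jovan's thought-voice: a private mental sound no other character can hear, so meta-diegetic.
(5) it has no source in the story world and no character can hear it — it's underscore → non-diegetic.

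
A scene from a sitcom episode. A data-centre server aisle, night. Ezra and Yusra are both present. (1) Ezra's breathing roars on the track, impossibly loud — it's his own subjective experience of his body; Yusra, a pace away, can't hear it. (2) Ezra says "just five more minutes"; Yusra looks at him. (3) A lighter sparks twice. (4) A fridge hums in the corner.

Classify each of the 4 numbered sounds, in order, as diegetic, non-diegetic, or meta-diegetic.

(1) a subjective body sound — Ezra's private perception, inaudible to Yusra → meta-diegetic.
(2) spoken by a character present in the story world → diegetic.
Sound (3): the sound comes from a lighter physically present in the location, so diegetic.
Sound (4): it's the actual ambient sound of the location, so diegetic.

meta-diegetic, diegetic, diegetic, diegetic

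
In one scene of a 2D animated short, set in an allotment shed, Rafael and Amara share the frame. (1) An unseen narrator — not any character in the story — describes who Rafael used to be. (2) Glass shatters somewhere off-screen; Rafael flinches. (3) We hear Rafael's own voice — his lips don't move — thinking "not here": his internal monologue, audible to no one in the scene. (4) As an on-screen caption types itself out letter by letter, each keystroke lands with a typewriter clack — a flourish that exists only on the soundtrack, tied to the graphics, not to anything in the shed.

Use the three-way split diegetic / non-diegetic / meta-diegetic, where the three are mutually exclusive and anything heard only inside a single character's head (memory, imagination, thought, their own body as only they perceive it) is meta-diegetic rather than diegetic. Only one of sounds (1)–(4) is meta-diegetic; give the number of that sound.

(1) commentary laid over the scene from outside the fiction → non-diegetic.
(2) an in-world source (glass); characters could hear it → diegetic.
(3) Rafael's thought-voice: a private mental sound no other character can hear → meta-diegetic.
Sound (4): the caption isn't part of the story world, so neither is the sound tied to it, so non-diegetic.
Only (3) is meta-diegetic.

3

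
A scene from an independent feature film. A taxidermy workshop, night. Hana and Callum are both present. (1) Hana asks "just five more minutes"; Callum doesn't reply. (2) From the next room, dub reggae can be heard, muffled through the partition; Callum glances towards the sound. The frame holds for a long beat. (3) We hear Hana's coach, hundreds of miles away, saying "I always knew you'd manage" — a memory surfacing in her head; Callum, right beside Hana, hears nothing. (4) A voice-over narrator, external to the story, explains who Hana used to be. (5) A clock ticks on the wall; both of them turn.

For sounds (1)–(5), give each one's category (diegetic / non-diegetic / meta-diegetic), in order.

diegetic, diegetic, meta-diegetic, non-diegetic, diegetic

(1) Hana is a character speaking aloud in the scene → diegetic.
(2) is diegetic: the music has an off-screen but real-world source and a character hears it.
Sound (3): it's Hana's recollection rendered as sound; the other character can't hear it, so meta-diegetic.
(4) external voice-over — not a character, not heard by anyone in the scene → non-diegetic.
(5) a clock is a real object/event in the scene's world → diegetic.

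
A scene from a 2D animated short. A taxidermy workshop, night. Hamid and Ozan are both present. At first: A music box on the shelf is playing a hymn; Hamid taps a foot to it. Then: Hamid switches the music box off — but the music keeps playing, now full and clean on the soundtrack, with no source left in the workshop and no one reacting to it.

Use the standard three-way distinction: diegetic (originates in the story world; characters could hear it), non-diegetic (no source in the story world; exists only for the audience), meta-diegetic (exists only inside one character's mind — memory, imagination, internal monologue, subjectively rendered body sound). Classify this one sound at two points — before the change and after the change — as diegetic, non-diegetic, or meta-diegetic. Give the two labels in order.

Before the change: a music box is a real in-scene source and Hamid reacts to it → diegetic.
After the change: there is no longer any in-world source and no one can hear it — it has become underscore → non-diegetic.

diegetic, non-diegetic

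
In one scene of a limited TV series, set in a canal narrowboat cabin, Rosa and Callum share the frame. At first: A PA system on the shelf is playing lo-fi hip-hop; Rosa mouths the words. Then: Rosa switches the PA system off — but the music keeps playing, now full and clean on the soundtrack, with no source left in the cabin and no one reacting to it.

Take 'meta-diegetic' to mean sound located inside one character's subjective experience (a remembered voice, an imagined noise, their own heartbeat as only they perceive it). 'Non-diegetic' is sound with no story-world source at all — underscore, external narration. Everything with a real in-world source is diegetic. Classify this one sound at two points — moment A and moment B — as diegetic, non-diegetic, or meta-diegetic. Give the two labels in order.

diegetic, non-diegetic

Moment A: a PA system is a real in-scene source and Rosa reacts to it → diegetic.
Moment B: there is no longer any in-world source and no one can hear it — it has become underscore → non-diegetic.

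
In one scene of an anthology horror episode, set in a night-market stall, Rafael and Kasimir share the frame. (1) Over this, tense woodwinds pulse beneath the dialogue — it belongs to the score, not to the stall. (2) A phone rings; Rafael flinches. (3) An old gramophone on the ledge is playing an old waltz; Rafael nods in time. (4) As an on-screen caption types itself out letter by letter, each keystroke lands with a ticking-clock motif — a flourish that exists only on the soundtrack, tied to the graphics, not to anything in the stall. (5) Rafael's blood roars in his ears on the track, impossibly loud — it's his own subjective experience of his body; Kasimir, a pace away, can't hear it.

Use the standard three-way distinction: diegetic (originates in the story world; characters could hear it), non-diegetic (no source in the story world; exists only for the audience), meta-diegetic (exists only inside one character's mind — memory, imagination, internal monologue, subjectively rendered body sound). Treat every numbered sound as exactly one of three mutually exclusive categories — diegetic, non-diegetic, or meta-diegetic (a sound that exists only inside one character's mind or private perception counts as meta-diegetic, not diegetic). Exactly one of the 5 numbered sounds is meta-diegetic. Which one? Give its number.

5

Sound (1): nothing in the stall produces it and the characters don't hear it — pure soundtrack, so non-diegetic.
(2) an in-world source (a phone); characters could hear it → diegetic.
Sound (3): the music comes from an on-screen device that Rafael responds to, so diegetic.
(4) is non-diegetic: it accompanies on-screen graphics, not anything inside the story world.
(5) point-of-audition from inside Rafael's body; not a sound in the room → meta-diegetic.
Only (5) is meta-diegetic.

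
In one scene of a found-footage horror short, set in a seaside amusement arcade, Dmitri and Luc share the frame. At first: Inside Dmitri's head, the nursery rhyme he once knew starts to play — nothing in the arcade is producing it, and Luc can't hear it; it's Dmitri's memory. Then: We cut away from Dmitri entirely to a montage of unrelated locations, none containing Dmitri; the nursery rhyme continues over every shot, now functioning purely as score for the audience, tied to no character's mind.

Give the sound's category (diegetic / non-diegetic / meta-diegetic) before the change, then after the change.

meta-diegetic, non-diegetic

Before the change: the music lives inside Dmitri's mind alone; Luc can't hear it → meta-diegetic.
After the change: once it plays over shots Dmitri isn't in, detached from any character's subjectivity, it's conventional underscore → non-diegetic.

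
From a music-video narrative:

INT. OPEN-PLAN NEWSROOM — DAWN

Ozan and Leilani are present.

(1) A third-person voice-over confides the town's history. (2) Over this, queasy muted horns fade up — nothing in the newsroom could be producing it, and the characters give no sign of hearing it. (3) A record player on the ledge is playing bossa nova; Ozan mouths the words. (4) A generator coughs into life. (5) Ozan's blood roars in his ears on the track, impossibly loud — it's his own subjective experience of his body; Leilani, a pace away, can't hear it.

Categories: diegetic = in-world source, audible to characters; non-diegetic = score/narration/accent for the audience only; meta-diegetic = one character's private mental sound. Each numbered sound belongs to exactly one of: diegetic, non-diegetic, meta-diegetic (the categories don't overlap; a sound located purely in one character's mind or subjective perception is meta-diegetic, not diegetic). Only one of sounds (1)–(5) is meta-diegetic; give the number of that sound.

(1) is non-diegetic: commentary laid over the scene from outside the fiction.
(2) nothing in the newsroom produces it and the characters don't hear it — pure soundtrack → non-diegetic.
Sound (3): source music from a record player, which exists in the story world, so diegetic.
Sound (4): the sound comes from a generator physically present in the location, so diegetic.
Sound (5): it's Ozan's internal bodily sensation rendered as sound; only Ozan 'hears' it, so meta-diegetic.
Only (5) is meta-diegetic.

5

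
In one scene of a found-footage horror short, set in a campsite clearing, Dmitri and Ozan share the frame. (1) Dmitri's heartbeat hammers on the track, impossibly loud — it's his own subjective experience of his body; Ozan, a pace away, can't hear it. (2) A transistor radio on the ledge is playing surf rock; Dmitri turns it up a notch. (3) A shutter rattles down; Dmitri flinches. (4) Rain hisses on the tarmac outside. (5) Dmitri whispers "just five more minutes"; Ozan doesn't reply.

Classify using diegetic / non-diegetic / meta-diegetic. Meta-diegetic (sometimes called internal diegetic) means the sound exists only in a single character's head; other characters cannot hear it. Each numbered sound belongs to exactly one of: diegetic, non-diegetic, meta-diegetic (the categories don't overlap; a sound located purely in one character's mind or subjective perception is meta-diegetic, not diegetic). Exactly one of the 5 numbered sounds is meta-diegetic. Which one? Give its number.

1

Sound (1): point-of-audition from inside Dmitri's body; not a sound in the room, so meta-diegetic.
Sound (2): a transistor radio is a physical source in the scene and Dmitri reacts to it, so diegetic.
(3) is diegetic: an in-world source (a shutter); characters could hear it.
(4) it's the actual ambient sound of the location → diegetic.
(5) is diegetic: on-screen dialogue — Dmitri speaks and Ozan is there to hear.
Only (1) is meta-diegetic.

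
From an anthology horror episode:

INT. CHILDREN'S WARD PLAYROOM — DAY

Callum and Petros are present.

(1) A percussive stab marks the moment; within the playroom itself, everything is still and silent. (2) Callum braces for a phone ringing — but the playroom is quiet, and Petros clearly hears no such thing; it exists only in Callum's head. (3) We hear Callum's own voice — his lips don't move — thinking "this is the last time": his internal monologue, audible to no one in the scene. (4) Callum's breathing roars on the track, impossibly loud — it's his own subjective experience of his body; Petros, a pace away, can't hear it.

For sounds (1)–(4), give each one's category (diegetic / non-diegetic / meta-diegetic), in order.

non-diegetic, meta-diegetic, meta-diegetic, meta-diegetic

(1) is non-diegetic: it's a sound-design accent with no in-world source; no one in the scene can hear it.
(2) Callum alone 'hears' it — an imagined sound, not present in the space → meta-diegetic.
Sound (3): it's Callum's unspoken thought, heard only by the audience via his subjectivity, so meta-diegetic.
(4) a subjective body sound — Callum's private perception, inaudible to Petros → meta-diegetic.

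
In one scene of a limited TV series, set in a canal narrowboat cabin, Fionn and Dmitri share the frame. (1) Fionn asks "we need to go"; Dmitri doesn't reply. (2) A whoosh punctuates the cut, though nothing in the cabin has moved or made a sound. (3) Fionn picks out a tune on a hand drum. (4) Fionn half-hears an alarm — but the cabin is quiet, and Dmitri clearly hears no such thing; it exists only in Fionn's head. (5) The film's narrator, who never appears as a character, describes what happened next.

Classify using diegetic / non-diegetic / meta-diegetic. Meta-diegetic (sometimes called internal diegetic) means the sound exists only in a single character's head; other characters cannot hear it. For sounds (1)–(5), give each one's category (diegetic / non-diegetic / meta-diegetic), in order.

(1) Fionn is a character speaking aloud in the scene → diegetic.
(2) is non-diegetic: nothing in the scene produces it; it's an accent added for the audience.
Sound (3): the instrument and the performer are both in the scene, so diegetic.
(4) Fionn alone 'hears' it — an imagined sound, not present in the space → meta-diegetic.
(5) the narrator exists outside the story world, addressing only the audience → non-diegetic.

diegetic, non-diegetic, diegetic, meta-diegetic, non-diegetic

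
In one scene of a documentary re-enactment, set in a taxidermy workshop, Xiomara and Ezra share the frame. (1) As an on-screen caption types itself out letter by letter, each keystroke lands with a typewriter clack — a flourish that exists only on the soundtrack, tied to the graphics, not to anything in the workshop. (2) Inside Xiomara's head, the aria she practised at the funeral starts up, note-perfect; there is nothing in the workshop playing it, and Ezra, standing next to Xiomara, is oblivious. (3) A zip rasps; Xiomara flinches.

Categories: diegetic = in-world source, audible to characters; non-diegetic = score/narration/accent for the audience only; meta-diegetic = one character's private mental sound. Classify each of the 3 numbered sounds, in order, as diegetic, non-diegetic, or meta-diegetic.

non-diegetic, meta-diegetic, diegetic

(1) the caption isn't part of the story world, so neither is the sound tied to it → non-diegetic.
(2) remembered music, private to Xiomara — Ezra is oblivious because it isn't in the room → meta-diegetic.
Sound (3): the sound comes from a zip physically present in the location, so diegetic.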